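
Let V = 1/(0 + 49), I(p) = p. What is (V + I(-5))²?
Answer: 59536/2401 ≈ 24.796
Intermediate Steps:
V = 1/49 ≈ 0.020408
(V + I(-5))² = (1/49 - 5)² = (-244/49)² = 59536/2401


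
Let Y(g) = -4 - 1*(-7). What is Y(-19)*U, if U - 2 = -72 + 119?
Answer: 147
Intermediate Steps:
Y(g) = 3 (Y(g) = -4 + 7 = 3)
U = 49 (U = 2 + (-72 + 119) = 2 + 47 = 49)
Y(-19)*U = 3*49 = 147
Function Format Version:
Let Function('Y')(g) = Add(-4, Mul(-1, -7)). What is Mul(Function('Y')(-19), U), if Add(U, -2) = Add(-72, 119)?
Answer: 147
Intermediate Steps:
Function('Y')(g) = 3 (Function('Y')(g) = Add(-4, 7) = 3)
U = 49 (U = Add(2, Add(-72, 119)) = Add(2, 47) = 49)
Mul(Function('Y')(-19), U) = Mul(3, 49) = 147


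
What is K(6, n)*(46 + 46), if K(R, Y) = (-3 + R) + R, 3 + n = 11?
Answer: 828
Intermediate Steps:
n = 8 (n = -3 + 11 = 8)
K(R, Y) = -3 + 2*R
K(6, n)*(46 + 46) = (-3 + 2*6)*(46 + 46) = (-3 + 12)*92 = 9*92 = 828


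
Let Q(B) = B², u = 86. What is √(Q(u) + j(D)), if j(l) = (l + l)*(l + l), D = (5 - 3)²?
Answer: 2*√1865 ≈ 86.371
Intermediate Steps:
D = 4 (D = 2² = 4)
j(l) = 4*l² (j(l) = (2*l)*(2*l) = 4*l²)
√(Q(u) + j(D)) = √(86² + 4*4²) = √(7396 + 4*16) = √(7396 + 64) = √7460 = 2*√1865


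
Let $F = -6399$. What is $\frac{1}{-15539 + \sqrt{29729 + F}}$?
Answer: $- \frac{15539}{241437191} - \frac{\sqrt{23330}}{241437191} \approx -6.4993 \cdot 10^{-5}$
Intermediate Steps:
$\frac{1}{-15539 + \sqrt{29729 + F}} = \frac{1}{-15539 + \sqrt{29729 - 6399}} = \frac{1}{-15539 + \sqrt{23330}}$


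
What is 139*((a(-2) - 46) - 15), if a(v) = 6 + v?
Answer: -7923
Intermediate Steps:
139*((a(-2) - 46) - 15) = 139*(((6 - 2) - 46) - 15) = 139*((4 - 46) - 15) = 139*(-42 - 15) = 139*(-57) = -7923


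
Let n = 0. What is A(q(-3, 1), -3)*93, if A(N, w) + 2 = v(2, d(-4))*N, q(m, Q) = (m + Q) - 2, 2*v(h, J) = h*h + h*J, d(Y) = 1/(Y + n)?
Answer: -837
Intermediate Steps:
d(Y) = 1/Y (d(Y) = 1/(Y + 0) = 1/Y)
v(h, J) = h²/2 + J*h/2 (v(h, J) = (h*h + h*J)/2 = (h² + J*h)/2 = h²/2 + J*h/2)
q(m, Q) = -2 + Q + m (q(m, Q) = (Q + m) - 2 = -2 + Q + m)
A(N, w) = -2 + 7*N/4 (A(N, w) = -2 + ((½)*2*(1/(-4) + 2))*N = -2 + ((½)*2*(-¼ + 2))*N = -2 + ((½)*2*(7/4))*N = -2 + 7*N/4)
A(q(-3, 1), -3)*93 = (-2 + 7*(-2 + 1 - 3)/4)*93 = (-2 + (7/4)*(-4))*93 = (-2 - 7)*93 = -9*93 = -837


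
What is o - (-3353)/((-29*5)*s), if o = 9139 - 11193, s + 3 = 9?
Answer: -1790333/870 ≈ -2057.9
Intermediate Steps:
s = 6 (s = -3 + 9 = 6)
o = -2054
o - (-3353)/((-29*5)*s) = -2054 - (-3353)/(-29*5*6) = -2054 - (-3353)/((-145*6)) = -2054 - (-3353)/(-870) = -2054 - (-3353)*(-1)/870 = -2054 - 1*3353/870 = -2054 - 3353/870 = -1790333/870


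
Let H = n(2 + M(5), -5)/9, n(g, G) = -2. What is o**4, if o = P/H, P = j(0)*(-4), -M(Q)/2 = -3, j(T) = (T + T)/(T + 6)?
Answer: 0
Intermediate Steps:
j(T) = 2*T/(6 + T) (j(T) = (2*T)/(6 + T) = 2*T/(6 + T))
M(Q) = 6 (M(Q) = -2*(-3) = 6)
P = 0 (P = (2*0/(6 + 0))*(-4) = (2*0/6)*(-4) = (2*0*(1/6))*(-4) = 0*(-4) = 0)
H = -2/9 ≈ -0.22222
o = 0 (o = 0/(-2/9) = 0*(-9/2) = 0)
o**4 = 0**4 = 0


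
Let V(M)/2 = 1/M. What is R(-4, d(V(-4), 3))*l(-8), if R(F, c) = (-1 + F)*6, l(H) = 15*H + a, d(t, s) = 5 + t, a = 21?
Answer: 2970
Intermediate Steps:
V(M) = 2/M
l(H) = 21 + 15*H (l(H) = 15*H + 21 = 21 + 15*H)
R(F, c) = -6 + 6*F
R(-4, d(V(-4), 3))*l(-8) = (-6 + 6*(-4))*(21 + 15*(-8)) = (-6 - 24)*(21 - 120) = -30*(-99) = 2970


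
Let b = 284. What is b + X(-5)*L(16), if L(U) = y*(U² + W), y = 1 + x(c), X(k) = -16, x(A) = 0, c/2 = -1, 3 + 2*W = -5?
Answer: -3748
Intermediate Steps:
W = -4 (W = -3/2 + (½)*(-5) = -3/2 - 5/2 = -4)
c = -2 (c = 2*(-1) = -2)
y = 1 (y = 1 + 0 = 1)
L(U) = -4 + U² (L(U) = 1*(U² - 4) = 1*(-4 + U²) = -4 + U²)
b + X(-5)*L(16) = 284 - 16*(-4 + 16²) = 284 - 16*(-4 + 256) = 284 - 16*252 = 284 - 4032 = -3748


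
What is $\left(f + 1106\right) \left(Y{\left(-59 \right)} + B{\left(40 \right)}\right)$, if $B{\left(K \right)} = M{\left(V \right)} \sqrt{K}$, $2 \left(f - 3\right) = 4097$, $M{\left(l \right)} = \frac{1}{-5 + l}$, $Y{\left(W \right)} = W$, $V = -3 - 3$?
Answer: $- \frac{372585}{2} - \frac{6315 \sqrt{10}}{11} \approx -1.8811 \cdot 10^{5}$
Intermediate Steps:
$V = -6$ ($V = -3 - 3 = -6$)
$f = \frac{4103}{2}$ ($f = 3 + \frac{1}{2} \cdot 4097 = 3 + \frac{4097}{2} = \frac{4103}{2} \approx 2051.5$)
$B{\left(K \right)} = - \frac{\sqrt{K}}{11}$ ($B{\left(K \right)} = \frac{\sqrt{K}}{-5 - 6} = \frac{\sqrt{K}}{-11} = - \frac{\sqrt{K}}{11}$)
$\left(f + 1106\right) \left(Y{\left(-59 \right)} + B{\left(40 \right)}\right) = \left(\frac{4103}{2} + 1106\right) \left(-59 - \frac{\sqrt{40}}{11}\right) = \frac{6315 \left(-59 - \frac{2 \sqrt{10}}{11}\right)}{2} = - \frac{372585}{2} - \frac{6315 \sqrt{10}}{11}$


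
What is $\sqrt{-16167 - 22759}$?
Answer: $i \sqrt{38926} \approx 197.3 i$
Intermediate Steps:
$\sqrt{-16167 - 22759} = \sqrt{-38926} = i \sqrt{38926}$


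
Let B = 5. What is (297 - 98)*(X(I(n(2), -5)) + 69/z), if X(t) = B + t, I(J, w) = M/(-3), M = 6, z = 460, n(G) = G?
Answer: 12537/20 ≈ 626.85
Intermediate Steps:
I(J, w) = -2 (I(J, w) = 6/(-3) = 6*(-1/3) = -2)
X(t) = 5 + t
(297 - 98)*(X(I(n(2), -5)) + 69/z) = (297 - 98)*((5 - 2) + 69/460) = 199*(3 + 69*(1/460)) = 199*(3 + 3/20) = 199*(63/20) = 12537/20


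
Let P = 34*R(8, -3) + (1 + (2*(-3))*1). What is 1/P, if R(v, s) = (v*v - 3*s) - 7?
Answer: 1/2239 ≈ 0.00044663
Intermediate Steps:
R(v, s) = -7 + v**2 - 3*s (R(v, s) = (v**2 - 3*s) - 7 = -7 + v**2 - 3*s)
P = 2239 (P = 34*(-7 + 8**2 - 3*(-3)) + (1 + (2*(-3))*1) = 34*(-7 + 64 + 9) + (1 - 6*1) = 34*66 + (1 - 6) = 2244 - 5 = 2239)
1/P = 1/2239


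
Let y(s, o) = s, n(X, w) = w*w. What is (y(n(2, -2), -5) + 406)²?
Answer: 168100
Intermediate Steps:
n(X, w) = w²
(y(n(2, -2), -5) + 406)² = ((-2)² + 406)² = (4 + 406)² = 410² = 168100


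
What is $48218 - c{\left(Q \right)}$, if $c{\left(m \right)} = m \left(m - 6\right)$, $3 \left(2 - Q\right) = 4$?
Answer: $\frac{433994}{9} \approx 48222.0$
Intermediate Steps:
$Q = \frac{2}{3}$ ($Q = 2 - \frac{4}{3} = \frac{2}{3} \approx 0.66667$)
$c{\left(m \right)} = m \left(-6 + m\right)$
$48218 - c{\left(Q \right)} = 48218 - \frac{2 \left(-6 + \frac{2}{3}\right)}{3} = 48218 - \frac{2}{3} \left(- \frac{16}{3}\right) = 48218 - - \frac{32}{9} = 48218 + \frac{32}{9} = \frac{433994}{9}$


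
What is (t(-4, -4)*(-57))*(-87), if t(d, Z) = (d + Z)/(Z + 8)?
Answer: -9918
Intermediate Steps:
t(d, Z) = (Z + d)/(8 + Z)
(t(-4, -4)*(-57))*(-87) = (((-4 - 4)/(8 - 4))*(-57))*(-87) = ((-8/4)*(-57))*(-87) = (((¼)*(-8))*(-57))*(-87) = -2*(-57)*(-87) = 114*(-87) = -9918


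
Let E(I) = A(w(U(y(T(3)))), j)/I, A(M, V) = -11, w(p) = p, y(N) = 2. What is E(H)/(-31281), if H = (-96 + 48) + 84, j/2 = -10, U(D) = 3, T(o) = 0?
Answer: 11/1126116 ≈ 9.7681e-6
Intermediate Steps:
j = -20 (j = 2*(-10) = -20)
H = 36 (H = -48 + 84 = 36)
E(I) = -11/I
E(H)/(-31281) = -11/36/(-31281) = -11*1/36*(-1/31281) = -11/36*(-1/31281) = 11/1126116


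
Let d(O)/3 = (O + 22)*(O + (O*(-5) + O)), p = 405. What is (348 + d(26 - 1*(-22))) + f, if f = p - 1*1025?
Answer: -30512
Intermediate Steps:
f = -620 (f = 405 - 1*1025 = 405 - 1025 = -620)
d(O) = -9*O*(22 + O) (d(O) = 3*((O + 22)*(O + (O*(-5) + O))) = 3*((22 + O)*(O + (-5*O + O))) = 3*((22 + O)*(O - 4*O)) = 3*((22 + O)*(-3*O)) = 3*(-3*O*(22 + O)) = -9*O*(22 + O))
(348 + d(26 - 1*(-22))) + f = (348 - 9*(26 - 1*(-22))*(22 + (26 - 1*(-22)))) - 620 = (348 - 9*(26 + 22)*(22 + (26 + 22))) - 620 = (348 - 9*48*(22 + 48)) - 620 = (348 - 9*48*70) - 620 = (348 - 30240) - 620 = -29892 - 620 = -30512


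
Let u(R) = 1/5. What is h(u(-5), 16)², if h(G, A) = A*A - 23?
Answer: 54289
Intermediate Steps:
u(R) = ⅕
h(G, A) = -23 + A² (h(G, A) = A² - 23 = -23 + A²)
h(u(-5), 16)² = (-23 + 16²)² = (-23 + 256)² = 233² = 54289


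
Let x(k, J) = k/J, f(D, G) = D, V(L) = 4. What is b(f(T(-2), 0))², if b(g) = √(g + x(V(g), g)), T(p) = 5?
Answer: 29/5 ≈ 5.8000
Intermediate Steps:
b(g) = √(g + 4/g)
b(f(T(-2), 0))² = (√(5 + 4/5))² = (√(5 + 4*(⅕)))² = (√(5 + ⅘))² = (√(29/5))² = (√145/5)² = 29/5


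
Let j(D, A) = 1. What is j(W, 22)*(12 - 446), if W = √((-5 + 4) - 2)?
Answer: -434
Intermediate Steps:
W = I*√3 (W = √(-1 - 2) = √(-3) = I*√3 ≈ 1.732*I)
j(W, 22)*(12 - 446) = 1*(12 - 446) = 1*(-434) = -434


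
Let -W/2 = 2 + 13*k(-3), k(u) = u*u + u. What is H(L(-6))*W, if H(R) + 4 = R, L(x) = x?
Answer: 1600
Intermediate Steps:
k(u) = u + u² (k(u) = u² + u = u + u²)
H(R) = -4 + R
W = -160 (W = -2*(2 + 13*(-3*(1 - 3))) = -2*(2 + 13*(-3*(-2))) = -2*(2 + 13*6) = -2*(2 + 78) = -2*80 = -160)
H(L(-6))*W = (-4 - 6)*(-160) = -10*(-160) = 1600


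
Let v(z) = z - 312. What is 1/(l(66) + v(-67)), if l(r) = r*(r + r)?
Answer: 1/8333 ≈ 0.00012000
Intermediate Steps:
l(r) = 2*r**2 (l(r) = r*(2*r) = 2*r**2)
v(z) = -312 + z
1/(l(66) + v(-67)) = 1/(2*66**2 + (-312 - 67)) = 1/(2*4356 - 379) = 1/(8712 - 379) = 1/8333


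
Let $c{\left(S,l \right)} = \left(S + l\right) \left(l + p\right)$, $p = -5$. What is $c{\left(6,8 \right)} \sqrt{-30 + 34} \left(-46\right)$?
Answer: $-3864$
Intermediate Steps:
$c{\left(S,l \right)} = \left(-5 + l\right) \left(S + l\right)$ ($c{\left(S,l \right)} = \left(S + l\right) \left(l - 5\right) = \left(S + l\right) \left(-5 + l\right) = \left(-5 + l\right) \left(S + l\right)$)
$c{\left(6,8 \right)} \sqrt{-30 + 34} \left(-46\right) = \left(8^{2} - 30 - 40 + 6 \cdot 8\right) \sqrt{-30 + 34} \left(-46\right) = \left(64 - 30 - 40 + 48\right) \sqrt{4} \left(-46\right) = 42 \cdot 2 \left(-46\right) = 84 \left(-46\right) = -3864$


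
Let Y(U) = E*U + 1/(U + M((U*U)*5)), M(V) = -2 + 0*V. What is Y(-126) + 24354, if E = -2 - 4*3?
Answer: 3343103/128 ≈ 26118.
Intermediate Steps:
E = -14 (E = -2 - 12 = -14)
M(V) = -2 (M(V) = -2 + 0 = -2)
Y(U) = 1/(-2 + U) - 14*U (Y(U) = -14*U + 1/(U - 2) = -14*U + 1/(-2 + U) = 1/(-2 + U) - 14*U)
Y(-126) + 24354 = (1 - 14*(-126)**2 + 28*(-126))/(-2 - 126) + 24354 = (1 - 14*15876 - 3528)/(-128) + 24354 = -(1 - 222264 - 3528)/128 + 24354 = -1/128*(-225791) + 24354 = 225791/128 + 24354 = 3343103/128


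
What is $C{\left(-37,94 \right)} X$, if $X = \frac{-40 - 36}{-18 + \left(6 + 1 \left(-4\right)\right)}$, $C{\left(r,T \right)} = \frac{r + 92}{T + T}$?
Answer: $\frac{1045}{752} \approx 1.3896$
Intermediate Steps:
$C{\left(r,T \right)} = \frac{92 + r}{2 T}$
$X = \frac{19}{4}$ ($X = - \frac{76}{-18 + \left(6 - 4\right)} = - \frac{76}{-18 + 2} = - \frac{76}{-16} = \left(-76\right) \left(- \frac{1}{16}\right) = \frac{19}{4} \approx 4.75$)
$C{\left(-37,94 \right)} X = \frac{92 - 37}{2 \cdot 94} \cdot \frac{19}{4} = \frac{1}{2} \cdot \frac{1}{94} \cdot 55 \cdot \frac{19}{4} = \frac{55}{188} \cdot \frac{19}{4} = \frac{1045}{752}$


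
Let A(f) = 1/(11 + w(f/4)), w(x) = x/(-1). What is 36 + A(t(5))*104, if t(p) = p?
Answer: 140/3 ≈ 46.667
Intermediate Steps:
w(x) = -x (w(x) = x*(-1) = -x)
A(f) = 1/(11 - f/4)
36 + A(t(5))*104 = 36 - 4/(-44 + 5)*104 = 36 - 4/(-39)*104 = 36 - 4*(-1/39)*104 = 36 + (4/39)*104 = 36 + 32/3 = 140/3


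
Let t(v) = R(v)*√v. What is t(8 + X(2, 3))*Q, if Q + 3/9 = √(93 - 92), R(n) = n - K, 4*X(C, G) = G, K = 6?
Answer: 11*√35/12 ≈ 5.4231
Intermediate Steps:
X(C, G) = G/4
R(n) = -6 + n (R(n) = n - 1*6 = n - 6 = -6 + n)
t(v) = √v*(-6 + v) (t(v) = (-6 + v)*√v = √v*(-6 + v))
Q = ⅔ (Q = -⅓ + √(93 - 92) = -⅓ + √1 = -⅓ + 1 = ⅔ ≈ 0.66667)
t(8 + X(2, 3))*Q = (√(8 + (¼)*3)*(-6 + (8 + (¼)*3)))*(⅔) = (√(8 + ¾)*(-6 + (8 + ¾)))*(⅔) = (√(35/4)*(-6 + 35/4))*(⅔) = ((√35/2)*(11/4))*(⅔) = (11*√35/8)*(⅔) = 11*√35/12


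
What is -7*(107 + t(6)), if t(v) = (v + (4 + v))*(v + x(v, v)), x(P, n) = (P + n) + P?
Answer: -3437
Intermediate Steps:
x(P, n) = n + 2*P
t(v) = 4*v*(4 + 2*v) (t(v) = (v + (4 + v))*(v + (v + 2*v)) = (4 + 2*v)*(v + 3*v) = (4 + 2*v)*(4*v) = 4*v*(4 + 2*v))
-7*(107 + t(6)) = -7*(107 + 8*6*(2 + 6)) = -7*(107 + 8*6*8) = -7*(107 + 384) = -7*491 = -3437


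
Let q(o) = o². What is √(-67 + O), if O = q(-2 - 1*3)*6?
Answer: √83 ≈ 9.1104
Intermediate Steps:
O = 150 (O = (-2 - 1*3)²*6 = (-2 - 3)²*6 = (-5)²*6 = 25*6 = 150)
√(-67 + O) = √(-67 + 150) = √83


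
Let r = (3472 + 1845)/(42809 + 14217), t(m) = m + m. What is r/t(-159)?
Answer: -5317/18134268 ≈ -0.00029320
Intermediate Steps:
t(m) = 2*m
r = 5317/57026 ≈ 0.093238
r/t(-159) = 5317/(57026*((2*(-159)))) = (5317/57026)/(-318) = (5317/57026)*(-1/318) = -5317/18134268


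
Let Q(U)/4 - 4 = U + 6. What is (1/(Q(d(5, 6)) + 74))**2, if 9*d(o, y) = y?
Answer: 9/122500 ≈ 7.3469e-5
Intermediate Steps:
d(o, y) = y/9
Q(U) = 40 + 4*U (Q(U) = 16 + 4*(U + 6) = 16 + 4*(6 + U) = 16 + (24 + 4*U) = 40 + 4*U)
(1/(Q(d(5, 6)) + 74))**2 = (1/((40 + 4*((1/9)*6)) + 74))**2 = (1/((40 + 4*(2/3)) + 74))**2 = (1/((40 + 8/3) + 74))**2 = (1/(128/3 + 74))**2 = (1/(350/3))**2 = (3/350)**2 = 9/122500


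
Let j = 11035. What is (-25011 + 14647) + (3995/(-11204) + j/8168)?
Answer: -237090727507/22878568 ≈ -10363.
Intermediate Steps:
(-25011 + 14647) + (3995/(-11204) + j/8168) = (-25011 + 14647) + (3995/(-11204) + 11035/8168) = -10364 + (3995*(-1/11204) + 11035*(1/8168)) = -10364 + (-3995/11204 + 11035/8168) = -10364 + 22751245/22878568 = -237090727507/22878568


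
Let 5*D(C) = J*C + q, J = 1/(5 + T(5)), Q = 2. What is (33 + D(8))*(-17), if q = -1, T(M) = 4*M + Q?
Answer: -75412/135 ≈ -558.61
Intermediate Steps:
T(M) = 2 + 4*M (T(M) = 4*M + 2 = 2 + 4*M)
J = 1/27 (J = 1/(5 + (2 + 4*5)) = 1/(5 + (2 + 20)) = 1/(5 + 22) = 1/27 ≈ 0.037037)
D(C) = -⅕ + C/135 (D(C) = (C/27 - 1)/5 = (-1 + C/27)/5 = -⅕ + C/135)
(33 + D(8))*(-17) = (33 + (-⅕ + (1/135)*8))*(-17) = (33 + (-⅕ + 8/135))*(-17) = (33 - 19/135)*(-17) = (4436/135)*(-17) = -75412/135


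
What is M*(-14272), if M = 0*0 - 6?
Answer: 85632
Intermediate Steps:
M = -6 (M = 0 - 6 = -6)
M*(-14272) = -6*(-14272) = 85632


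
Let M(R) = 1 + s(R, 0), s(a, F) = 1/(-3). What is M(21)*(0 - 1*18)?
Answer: -12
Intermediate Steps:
s(a, F) = -⅓
M(R) = ⅔ (M(R) = 1 - ⅓ = ⅔)
M(21)*(0 - 1*18) = 2*(0 - 1*18)/3 = 2*(0 - 18)/3 = (⅔)*(-18) = -12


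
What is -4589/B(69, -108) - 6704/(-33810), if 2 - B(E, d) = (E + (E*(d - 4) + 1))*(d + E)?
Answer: 215737073/1009769460 ≈ 0.21365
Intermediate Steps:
B(E, d) = 2 - (E + d)*(1 + E + E*(-4 + d)) (B(E, d) = 2 - (E + (E*(d - 4) + 1))*(d + E) = 2 - (E + (E*(-4 + d) + 1))*(E + d) = 2 - (E + (1 + E*(-4 + d)))*(E + d) = 2 - (1 + E + E*(-4 + d))*(E + d) = 2 - (E + d)*(1 + E + E*(-4 + d)))
-4589/B(69, -108) - 6704/(-33810) = -4589/(2 - 1*69 - 1*(-108) + 3*69² - 1*69*(-108)² - 1*(-108)*69² + 3*69*(-108)) - 6704/(-33810) = -4589/(2 - 69 + 108 + 3*4761 - 1*69*11664 - 1*(-108)*4761 - 22356) - 6704*(-1/33810) = -4589/(2 - 69 + 108 + 14283 - 804816 + 514188 - 22356) + 3352/16905 = -4589/(-298660) + 3352/16905 = -4589*(-1/298660) + 3352/16905 = 4589/298660 + 3352/16905 = 215737073/1009769460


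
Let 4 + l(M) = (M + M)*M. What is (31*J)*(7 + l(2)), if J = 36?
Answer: 12276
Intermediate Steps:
l(M) = -4 + 2*M² (l(M) = -4 + (M + M)*M = -4 + (2*M)*M = -4 + 2*M²)
(31*J)*(7 + l(2)) = (31*36)*(7 + (-4 + 2*2²)) = 1116*(7 + (-4 + 2*4)) = 1116*(7 + (-4 + 8)) = 1116*(7 + 4) = 1116*11 = 12276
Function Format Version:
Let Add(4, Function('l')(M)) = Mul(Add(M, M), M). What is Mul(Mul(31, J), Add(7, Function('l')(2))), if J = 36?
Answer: 12276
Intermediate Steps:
Function('l')(M) = Add(-4, Mul(2, Pow(M, 2))) (Function('l')(M) = Add(-4, Mul(Add(M, M), M)) = Add(-4, Mul(Mul(2, M), M)) = Add(-4, Mul(2, Pow(M, 2))))
Mul(Mul(31, J), Add(7, Function('l')(2))) = Mul(Mul(31, 36), Add(7, Add(-4, Mul(2, Pow(2, 2))))) = Mul(1116, Add(7, Add(-4, Mul(2, 4)))) = Mul(1116, Add(7, Add(-4, 8))) = Mul(1116, Add(7, 4)) = Mul(1116, 11) = 12276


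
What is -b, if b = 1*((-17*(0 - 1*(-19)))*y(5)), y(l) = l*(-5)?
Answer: -8075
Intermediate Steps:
y(l) = -5*l
b = 8075 (b = 1*((-17*(0 - 1*(-19)))*(-5*5)) = 1*(-17*(0 + 19)*(-25)) = 1*(-17*19*(-25)) = 1*(-323*(-25)) = 1*8075 = 8075)
-b = -1*8075 = -8075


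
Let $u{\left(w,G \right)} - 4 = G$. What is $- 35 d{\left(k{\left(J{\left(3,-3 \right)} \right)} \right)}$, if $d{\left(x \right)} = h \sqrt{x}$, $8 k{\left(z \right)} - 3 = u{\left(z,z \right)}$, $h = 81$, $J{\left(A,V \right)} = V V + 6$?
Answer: $- \frac{2835 \sqrt{11}}{2} \approx -4701.3$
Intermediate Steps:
$u{\left(w,G \right)} = 4 + G$
$J{\left(A,V \right)} = 6 + V^{2}$ ($J{\left(A,V \right)} = V^{2} + 6 = 6 + V^{2}$)
$k{\left(z \right)} = \frac{7}{8} + \frac{z}{8}$ ($k{\left(z \right)} = \frac{3}{8} + \frac{4 + z}{8} = \frac{3}{8} + \left(\frac{1}{2} + \frac{z}{8}\right) = \frac{7}{8} + \frac{z}{8}$)
$d{\left(x \right)} = 81 \sqrt{x}$
$- 35 d{\left(k{\left(J{\left(3,-3 \right)} \right)} \right)} = - 35 \cdot 81 \sqrt{\frac{7}{8} + \frac{6 + \left(-3\right)^{2}}{8}} = - 35 \cdot 81 \sqrt{\frac{7}{8} + \frac{6 + 9}{8}} = - 35 \cdot 81 \sqrt{\frac{7}{8} + \frac{1}{8} \cdot 15} = - 35 \cdot 81 \sqrt{\frac{7}{8} + \frac{15}{8}} = - 35 \cdot 81 \sqrt{\frac{11}{4}} = - 35 \cdot 81 \frac{\sqrt{11}}{2} = - 35 \frac{81 \sqrt{11}}{2} = - \frac{2835 \sqrt{11}}{2}$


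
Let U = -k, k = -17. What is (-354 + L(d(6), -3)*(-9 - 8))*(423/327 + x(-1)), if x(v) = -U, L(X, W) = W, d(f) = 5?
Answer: 518736/109 ≈ 4759.0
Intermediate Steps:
U = 17 (U = -1*(-17) = 17)
x(v) = -17 (x(v) = -1*17 = -17)
(-354 + L(d(6), -3)*(-9 - 8))*(423/327 + x(-1)) = (-354 - 3*(-9 - 8))*(423/327 - 17) = (-354 - 3*(-17))*(423*(1/327) - 17) = (-354 + 51)*(141/109 - 17) = -303*(-1712/109) = 518736/109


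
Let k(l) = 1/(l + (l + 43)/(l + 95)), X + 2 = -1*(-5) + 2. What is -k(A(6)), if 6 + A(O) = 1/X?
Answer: 1115/6002 ≈ 0.18577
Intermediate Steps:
X = 5 (X = -2 + (-1*(-5) + 2) = -2 + (5 + 2) = -2 + 7 = 5)
A(O) = -29/5 (A(O) = -6 + 1/5 = -6 + ⅕ = -29/5)
k(l) = 1/(l + (43 + l)/(95 + l))
-k(A(6)) = -(95 - 29/5)/(43 + (-29/5)² + 96*(-29/5)) = -446/((43 + 841/25 - 2784/5)*5) = -446/((-12004/25)*5) = -(-25)*446/(12004*5) = -1*(-1115/6002) = 1115/6002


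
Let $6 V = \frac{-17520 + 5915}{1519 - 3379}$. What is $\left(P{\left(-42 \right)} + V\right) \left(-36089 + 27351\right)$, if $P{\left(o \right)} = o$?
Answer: $\frac{399427087}{1116} \approx 3.5791 \cdot 10^{5}$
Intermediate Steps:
$V = \frac{2321}{2232}$ ($V = \frac{\left(-17520 + 5915\right) \frac{1}{1519 - 3379}}{6} = \frac{\left(-11605\right) \frac{1}{1519 - 3379}}{6} = \frac{\left(-11605\right) \frac{1}{-1860}}{6} = \frac{\left(-11605\right) \left(- \frac{1}{1860}\right)}{6} = \frac{1}{6} \cdot \frac{2321}{372} = \frac{2321}{2232} \approx 1.0399$)
$\left(P{\left(-42 \right)} + V\right) \left(-36089 + 27351\right) = \left(-42 + \frac{2321}{2232}\right) \left(-36089 + 27351\right) = \left(- \frac{91423}{2232}\right) \left(-8738\right) = \frac{399427087}{1116}$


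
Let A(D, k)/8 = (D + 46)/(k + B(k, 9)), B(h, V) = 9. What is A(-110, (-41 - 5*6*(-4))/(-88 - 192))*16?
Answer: -2293760/2441 ≈ -939.68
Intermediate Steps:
A(D, k) = 8*(46 + D)/(9 + k) (A(D, k) = 8*((D + 46)/(k + 9)) = 8*((46 + D)/(9 + k)) = 8*(46 + D)/(9 + k))
A(-110, (-41 - 5*6*(-4))/(-88 - 192))*16 = (8*(46 - 110)/(9 + (-41 - 5*6*(-4))/(-88 - 192)))*16 = (8*(-64)/(9 + (-41 - 30*(-4))/(-280)))*16 = (8*(-64)/(9 + (-41 + 120)*(-1/280)))*16 = (8*(-64)/(9 + 79*(-1/280)))*16 = (8*(-64)/(9 - 79/280))*16 = (8*(-64)/(2441/280))*16 = (8*(280/2441)*(-64))*16 = -143360/2441*16 = -2293760/2441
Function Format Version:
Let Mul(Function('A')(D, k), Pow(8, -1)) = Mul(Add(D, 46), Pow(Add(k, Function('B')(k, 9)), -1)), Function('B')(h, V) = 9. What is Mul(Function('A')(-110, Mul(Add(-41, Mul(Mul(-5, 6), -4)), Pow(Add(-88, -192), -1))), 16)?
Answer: Rational(-2293760, 2441) ≈ -939.68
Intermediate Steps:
Function('A')(D, k) = Mul(8, Pow(Add(9, k), -1), Add(46, D)) (Function('A')(D, k) = Mul(8, Mul(Add(D, 46), Pow(Add(k, 9), -1))) = Mul(8, Mul(Add(46, D), Pow(Add(9, k), -1))) = Mul(8, Mul(Pow(Add(9, k), -1), Add(46, D))) = Mul(8, Pow(Add(9, k), -1), Add(46, D)))
Mul(Function('A')(-110, Mul(Add(-41, Mul(Mul(-5, 6), -4)), Pow(Add(-88, -192), -1))), 16) = Mul(Mul(8, Pow(Add(9, Mul(Add(-41, Mul(Mul(-5, 6), -4)), Pow(Add(-88, -192), -1))), -1), Add(46, -110)), 16) = Mul(Mul(8, Pow(Add(9, Mul(Add(-41, Mul(-30, -4)), Pow(-280, -1))), -1), -64), 16) = Mul(Mul(8, Pow(Add(9, Mul(Add(-41, 120), Rational(-1, 280))), -1), -64), 16) = Mul(Mul(8, Pow(Add(9, Mul(79, Rational(-1, 280))), -1), -64), 16) = Mul(Mul(8, Pow(Add(9, Rational(-79, 280)), -1), -64), 16) = Mul(Mul(8, Pow(Rational(2441, 280), -1), -64), 16) = Mul(Mul(8, Rational(280, 2441), -64), 16) = Mul(Rational(-143360, 2441), 16) = Rational(-2293760, 2441)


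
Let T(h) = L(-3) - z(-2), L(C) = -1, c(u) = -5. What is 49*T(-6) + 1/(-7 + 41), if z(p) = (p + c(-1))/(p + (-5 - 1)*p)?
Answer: -1247/85 ≈ -14.671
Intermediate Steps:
z(p) = -(-5 + p)/(5*p) (z(p) = (p - 5)/(p + (-5 - 1)*p) = (-5 + p)/(p - 6*p) = (-5 + p)/((-5*p)) = (-5 + p)*(-1/(5*p)) = -(-5 + p)/(5*p))
T(h) = -3/10 (T(h) = -1 - (5 - 1*(-2))/(5*(-2)) = -1 - (-1)*(5 + 2)/(5*2) = -1 - (-1)*7/(5*2) = -1 - 1*(-7/10) = -1 + 7/10 = -3/10)
49*T(-6) + 1/(-7 + 41) = 49*(-3/10) + 1/(-7 + 41) = -147/10 + 1/34 = -1247/85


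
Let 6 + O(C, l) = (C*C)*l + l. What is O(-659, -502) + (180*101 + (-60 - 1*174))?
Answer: -217991624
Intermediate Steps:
O(C, l) = -6 + l + l*C² (O(C, l) = -6 + ((C*C)*l + l) = -6 + (C²*l + l) = -6 + (l*C² + l) = -6 + (l + l*C²) = -6 + l + l*C²)
O(-659, -502) + (180*101 + (-60 - 1*174)) = (-6 - 502 - 502*(-659)²) + (180*101 + (-60 - 1*174)) = (-6 - 502 - 502*434281) + (18180 + (-60 - 174)) = (-6 - 502 - 218009062) + (18180 - 234) = -218009570 + 17946 = -217991624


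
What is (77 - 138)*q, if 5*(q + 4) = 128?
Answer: -6588/5 ≈ -1317.6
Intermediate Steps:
q = 108/5 (q = -4 + (1/5)*128 = -4 + 128/5 = 108/5 ≈ 21.600)
(77 - 138)*q = (77 - 138)*(108/5) = -61*108/5 = -6588/5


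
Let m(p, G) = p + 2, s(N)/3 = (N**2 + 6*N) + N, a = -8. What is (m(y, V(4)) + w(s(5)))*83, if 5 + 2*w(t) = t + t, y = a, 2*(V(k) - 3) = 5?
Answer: 28469/2 ≈ 14235.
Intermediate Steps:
V(k) = 11/2 (V(k) = 3 + (1/2)*5 = 3 + 5/2 = 11/2)
y = -8
s(N) = 3*N**2 + 21*N (s(N) = 3*((N**2 + 6*N) + N) = 3*(N**2 + 7*N) = 3*N**2 + 21*N)
m(p, G) = 2 + p
w(t) = -5/2 + t (w(t) = -5/2 + (t + t)/2 = -5/2 + (2*t)/2 = -5/2 + t)
(m(y, V(4)) + w(s(5)))*83 = ((2 - 8) + (-5/2 + 3*5*(7 + 5)))*83 = (-6 + (-5/2 + 3*5*12))*83 = (-6 + (-5/2 + 180))*83 = (-6 + 355/2)*83 = (343/2)*83 = 28469/2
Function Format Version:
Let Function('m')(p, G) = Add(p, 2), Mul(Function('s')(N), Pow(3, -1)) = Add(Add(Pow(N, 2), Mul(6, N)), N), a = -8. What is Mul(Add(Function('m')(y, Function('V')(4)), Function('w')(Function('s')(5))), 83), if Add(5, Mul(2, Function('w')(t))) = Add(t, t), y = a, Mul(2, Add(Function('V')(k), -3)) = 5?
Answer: Rational(28469, 2) ≈ 14235.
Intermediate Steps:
Function('V')(k) = Rational(11, 2) (Function('V')(k) = Add(3, Mul(Rational(1, 2), 5)) = Add(3, Rational(5, 2)) = Rational(11, 2))
y = -8
Function('s')(N) = Add(Mul(3, Pow(N, 2)), Mul(21, N)) (Function('s')(N) = Mul(3, Add(Add(Pow(N, 2), Mul(6, N)), N)) = Mul(3, Add(Pow(N, 2), Mul(7, N))) = Add(Mul(3, Pow(N, 2)), Mul(21, N)))
Function('m')(p, G) = Add(2, p)
Function('w')(t) = Add(Rational(-5, 2), t) (Function('w')(t) = Add(Rational(-5, 2), Mul(Rational(1, 2), Add(t, t))) = Add(Rational(-5, 2), Mul(Rational(1, 2), Mul(2, t))) = Add(Rational(-5, 2), t))
Mul(Add(Function('m')(y, Function('V')(4)), Function('w')(Function('s')(5))), 83) = Mul(Add(Add(2, -8), Add(Rational(-5, 2), Mul(3, 5, Add(7, 5)))), 83) = Mul(Add(-6, Add(Rational(-5, 2), Mul(3, 5, 12))), 83) = Mul(Add(-6, Add(Rational(-5, 2), 180)), 83) = Mul(Add(-6, Rational(355, 2)), 83) = Mul(Rational(343, 2), 83) = Rational(28469, 2)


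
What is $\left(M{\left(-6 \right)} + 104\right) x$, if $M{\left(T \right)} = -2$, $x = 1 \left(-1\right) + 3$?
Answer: $204$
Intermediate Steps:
$x = 2$ ($x = -1 + 3 = 2$)
$\left(M{\left(-6 \right)} + 104\right) x = \left(-2 + 104\right) 2 = 102 \cdot 2 = 204$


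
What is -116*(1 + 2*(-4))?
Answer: 812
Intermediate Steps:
-116*(1 + 2*(-4)) = -116*(1 - 8) = -116*(-7) = 812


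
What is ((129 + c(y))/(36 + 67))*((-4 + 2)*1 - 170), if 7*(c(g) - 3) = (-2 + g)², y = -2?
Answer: -161680/721 ≈ -224.24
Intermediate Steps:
c(g) = 3 + (-2 + g)²/7
((129 + c(y))/(36 + 67))*((-4 + 2)*1 - 170) = ((129 + (3 + (-2 - 2)²/7))/(36 + 67))*((-4 + 2)*1 - 170) = ((129 + (3 + (⅐)*(-4)²))/103)*(-2*1 - 170) = ((129 + (3 + (⅐)*16))*(1/103))*(-2 - 170) = ((129 + (3 + 16/7))*(1/103))*(-172) = ((129 + 37/7)*(1/103))*(-172) = ((940/7)*(1/103))*(-172) = (940/721)*(-172) = -161680/721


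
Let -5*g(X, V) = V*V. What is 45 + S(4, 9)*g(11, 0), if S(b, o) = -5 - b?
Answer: 45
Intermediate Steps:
g(X, V) = -V**2/5 (g(X, V) = -V*V/5 = -V**2/5)
45 + S(4, 9)*g(11, 0) = 45 + (-5 - 1*4)*(-1/5*0**2) = 45 + (-5 - 4)*(-1/5*0) = 45 - 9*0 = 45 + 0 = 45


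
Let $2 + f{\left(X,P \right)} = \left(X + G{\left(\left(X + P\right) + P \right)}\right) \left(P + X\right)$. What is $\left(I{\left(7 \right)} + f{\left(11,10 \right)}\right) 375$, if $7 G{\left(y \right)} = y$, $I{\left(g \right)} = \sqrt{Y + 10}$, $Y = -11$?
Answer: $120750 + 375 i \approx 1.2075 \cdot 10^{5} + 375.0 i$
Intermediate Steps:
$I{\left(g \right)} = i$ ($I{\left(g \right)} = \sqrt{-11 + 10} = \sqrt{-1} = i$)
$G{\left(y \right)} = \frac{y}{7}$
$f{\left(X,P \right)} = -2 + \left(P + X\right) \left(\frac{2 P}{7} + \frac{8 X}{7}\right)$ ($f{\left(X,P \right)} = -2 + \left(X + \frac{\left(X + P\right) + P}{7}\right) \left(P + X\right) = -2 + \left(X + \frac{\left(P + X\right) + P}{7}\right) \left(P + X\right) = -2 + \left(X + \frac{X + 2 P}{7}\right) \left(P + X\right) = -2 + \left(X + \left(\frac{X}{7} + \frac{2 P}{7}\right)\right) \left(P + X\right) = -2 + \left(\frac{2 P}{7} + \frac{8 X}{7}\right) \left(P + X\right) = -2 + \left(P + X\right) \left(\frac{2 P}{7} + \frac{8 X}{7}\right)$)
$\left(I{\left(7 \right)} + f{\left(11,10 \right)}\right) 375 = \left(i + \left(-2 + \frac{2 \cdot 10^{2}}{7} + \frac{8 \cdot 11^{2}}{7} + \frac{10}{7} \cdot 10 \cdot 11\right)\right) 375 = \left(i + \left(-2 + \frac{2}{7} \cdot 100 + \frac{8}{7} \cdot 121 + \frac{1100}{7}\right)\right) 375 = \left(i + \left(-2 + \frac{200}{7} + \frac{968}{7} + \frac{1100}{7}\right)\right) 375 = \left(i + 322\right) 375 = \left(322 + i\right) 375 = 120750 + 375 i$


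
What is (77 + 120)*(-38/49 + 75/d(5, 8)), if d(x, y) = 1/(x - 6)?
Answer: -731461/49 ≈ -14928.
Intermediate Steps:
d(x, y) = 1/(-6 + x)
(77 + 120)*(-38/49 + 75/d(5, 8)) = (77 + 120)*(-38/49 + 75/(1/(-6 + 5))) = 197*(-38*1/49 + 75/(1/(-1))) = 197*(-38/49 + 75/(-1)) = 197*(-38/49 + 75*(-1)) = 197*(-38/49 - 75) = 197*(-3713/49) = -731461/49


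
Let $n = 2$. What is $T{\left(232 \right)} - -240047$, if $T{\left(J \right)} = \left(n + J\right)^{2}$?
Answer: $294803$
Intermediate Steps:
$T{\left(J \right)} = \left(2 + J\right)^{2}$
$T{\left(232 \right)} - -240047 = \left(2 + 232\right)^{2} - -240047 = 234^{2} + 240047 = 54756 + 240047 = 294803$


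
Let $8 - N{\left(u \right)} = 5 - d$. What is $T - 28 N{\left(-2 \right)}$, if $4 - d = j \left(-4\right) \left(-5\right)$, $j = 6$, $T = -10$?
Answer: $3154$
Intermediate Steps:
$d = -116$ ($d = 4 - 6 \left(-4\right) \left(-5\right) = 4 - \left(-24\right) \left(-5\right) = 4 - 120 = -116$)
$N{\left(u \right)} = -113$ ($N{\left(u \right)} = 8 - \left(5 - -116\right) = 8 - \left(5 + 116\right) = 8 - 121 = -113$)
$T - 28 N{\left(-2 \right)} = -10 - -3164 = -10 + 3164 = 3154$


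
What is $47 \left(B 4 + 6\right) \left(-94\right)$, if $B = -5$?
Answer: $61852$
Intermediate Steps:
$47 \left(B 4 + 6\right) \left(-94\right) = 47 \left(\left(-5\right) 4 + 6\right) \left(-94\right) = 47 \left(-20 + 6\right) \left(-94\right) = 47 \left(-14\right) \left(-94\right) = \left(-658\right) \left(-94\right) = 61852$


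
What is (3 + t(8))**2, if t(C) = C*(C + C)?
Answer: 17161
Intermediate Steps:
t(C) = 2*C**2 (t(C) = C*(2*C) = 2*C**2)
(3 + t(8))**2 = (3 + 2*8**2)**2 = (3 + 2*64)**2 = (3 + 128)**2 = 131**2 = 17161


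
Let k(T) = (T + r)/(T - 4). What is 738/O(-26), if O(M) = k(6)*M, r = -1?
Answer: -738/65 ≈ -11.354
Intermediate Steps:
k(T) = (-1 + T)/(-4 + T) (k(T) = (T - 1)/(T - 4) = (-1 + T)/(-4 + T))
O(M) = 5*M/2 (O(M) = ((-1 + 6)/(-4 + 6))*M = (5/2)*M = ((1/2)*5)*M = 5*M/2)
738/O(-26) = 738/(((5/2)*(-26))) = 738/(-65) = 738*(-1/65) = -738/65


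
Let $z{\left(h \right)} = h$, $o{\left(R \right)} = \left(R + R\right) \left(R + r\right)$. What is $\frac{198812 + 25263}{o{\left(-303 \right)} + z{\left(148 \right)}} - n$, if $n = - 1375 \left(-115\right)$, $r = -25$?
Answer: $- \frac{31453368425}{198916} \approx -1.5812 \cdot 10^{5}$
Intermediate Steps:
$o{\left(R \right)} = 2 R \left(-25 + R\right)$ ($o{\left(R \right)} = \left(R + R\right) \left(R - 25\right) = 2 R \left(-25 + R\right)$)
$n = 158125$ ($n = \left(-1\right) \left(-158125\right) = 158125$)
$\frac{198812 + 25263}{o{\left(-303 \right)} + z{\left(148 \right)}} - n = \frac{198812 + 25263}{2 \left(-303\right) \left(-25 - 303\right) + 148} - 158125 = \frac{224075}{2 \left(-303\right) \left(-328\right) + 148} - 158125 = \frac{224075}{198768 + 148} - 158125 = \frac{224075}{198916} - 158125 = - \frac{31453368425}{198916}$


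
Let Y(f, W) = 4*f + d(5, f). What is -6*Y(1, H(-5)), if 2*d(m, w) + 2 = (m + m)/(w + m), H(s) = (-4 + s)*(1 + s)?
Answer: -23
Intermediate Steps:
H(s) = (1 + s)*(-4 + s)
d(m, w) = -1 + m/(m + w) (d(m, w) = -1 + ((m + m)/(w + m))/2 = -1 + ((2*m)/(m + w))/2 = -1 + (2*m/(m + w))/2 = -1 + m/(m + w))
Y(f, W) = 4*f - f/(5 + f)
-6*Y(1, H(-5)) = -6*(19 + 4*1)/(5 + 1) = -6*(19 + 4)/6 = -6*23/6 = -23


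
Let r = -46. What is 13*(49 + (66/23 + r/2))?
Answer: 8632/23 ≈ 375.30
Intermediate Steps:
13*(49 + (66/23 + r/2)) = 13*(49 + (66/23 - 46/2)) = 13*(49 + (66*(1/23) - 46*½)) = 13*(49 + (66/23 - 23)) = 13*(49 - 463/23) = 13*(664/23) = 8632/23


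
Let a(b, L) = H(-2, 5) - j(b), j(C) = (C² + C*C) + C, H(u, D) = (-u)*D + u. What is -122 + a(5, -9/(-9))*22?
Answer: -1156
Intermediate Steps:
H(u, D) = u - D*u (H(u, D) = -D*u + u = u - D*u)
j(C) = C + 2*C² (j(C) = (C² + C²) + C = 2*C² + C = C + 2*C²)
a(b, L) = 8 - b*(1 + 2*b) (a(b, L) = -2*(1 - 1*5) - b*(1 + 2*b) = -2*(1 - 5) - b*(1 + 2*b) = -2*(-4) - b*(1 + 2*b) = 8 - b*(1 + 2*b))
-122 + a(5, -9/(-9))*22 = -122 + (8 - 1*5*(1 + 2*5))*22 = -122 + (8 - 1*5*(1 + 10))*22 = -122 + (8 - 1*5*11)*22 = -122 + (8 - 55)*22 = -122 - 47*22 = -122 - 1034 = -1156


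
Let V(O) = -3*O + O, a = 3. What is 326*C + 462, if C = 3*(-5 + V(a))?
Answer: -10296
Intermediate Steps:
V(O) = -2*O
C = -33 (C = 3*(-5 - 2*3) = 3*(-5 - 6) = 3*(-11) = -33)
326*C + 462 = 326*(-33) + 462 = -10758 + 462 = -10296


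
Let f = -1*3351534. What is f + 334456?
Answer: -3017078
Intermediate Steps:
f = -3351534
f + 334456 = -3351534 + 334456 = -3017078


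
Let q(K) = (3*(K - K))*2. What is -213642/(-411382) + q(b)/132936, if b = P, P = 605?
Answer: 106821/205691 ≈ 0.51933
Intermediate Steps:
b = 605
q(K) = 0 (q(K) = (3*0)*2 = 0*2 = 0)
-213642/(-411382) + q(b)/132936 = -213642/(-411382) + 0/132936 = -213642*(-1/411382) + 0*(1/132936) = 106821/205691 + 0 = 106821/205691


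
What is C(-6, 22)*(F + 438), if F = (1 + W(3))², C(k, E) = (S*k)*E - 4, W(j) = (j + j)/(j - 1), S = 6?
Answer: -361384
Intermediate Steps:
W(j) = 2*j/(-1 + j) (W(j) = (2*j)/(-1 + j) = 2*j/(-1 + j))
C(k, E) = -4 + 6*E*k (C(k, E) = (6*k)*E - 4 = 6*E*k - 4 = -4 + 6*E*k)
F = 16 (F = (1 + 2*3/(-1 + 3))² = (1 + 2*3/2)² = (1 + 2*3*(½))² = (1 + 3)² = 4² = 16)
C(-6, 22)*(F + 438) = (-4 + 6*22*(-6))*(16 + 438) = (-4 - 792)*454 = -796*454 = -361384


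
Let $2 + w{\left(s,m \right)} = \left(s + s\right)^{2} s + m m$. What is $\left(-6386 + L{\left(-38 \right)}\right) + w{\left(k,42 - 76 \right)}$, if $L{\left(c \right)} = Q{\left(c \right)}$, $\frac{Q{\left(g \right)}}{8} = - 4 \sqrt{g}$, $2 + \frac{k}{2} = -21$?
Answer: $-394576 - 32 i \sqrt{38} \approx -3.9458 \cdot 10^{5} - 197.26 i$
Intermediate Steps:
$k = -46$ ($k = -4 + 2 \left(-21\right) = -4 - 42 = -46$)
$Q{\left(g \right)} = - 32 \sqrt{g}$ ($Q{\left(g \right)} = 8 \left(- 4 \sqrt{g}\right) = - 32 \sqrt{g}$)
$L{\left(c \right)} = - 32 \sqrt{c}$
$w{\left(s,m \right)} = -2 + m^{2} + 4 s^{3}$ ($w{\left(s,m \right)} = -2 + \left(\left(s + s\right)^{2} s + m m\right) = -2 + \left(\left(2 s\right)^{2} s + m^{2}\right) = -2 + \left(4 s^{2} s + m^{2}\right) = -2 + \left(4 s^{3} + m^{2}\right) = -2 + \left(m^{2} + 4 s^{3}\right) = -2 + m^{2} + 4 s^{3}$)
$\left(-6386 + L{\left(-38 \right)}\right) + w{\left(k,42 - 76 \right)} = \left(-6386 - 32 \sqrt{-38}\right) + \left(-2 + \left(42 - 76\right)^{2} + 4 \left(-46\right)^{3}\right) = \left(-6386 - 32 i \sqrt{38}\right) + \left(-2 + \left(42 - 76\right)^{2} + 4 \left(-97336\right)\right) = \left(-6386 - 32 i \sqrt{38}\right) - \left(389346 - 1156\right) = \left(-6386 - 32 i \sqrt{38}\right) - 388190 = -394576 - 32 i \sqrt{38}$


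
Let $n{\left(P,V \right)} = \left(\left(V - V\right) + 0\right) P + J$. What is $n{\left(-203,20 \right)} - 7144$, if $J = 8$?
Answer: $-7136$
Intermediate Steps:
$n{\left(P,V \right)} = 8$ ($n{\left(P,V \right)} = \left(\left(V - V\right) + 0\right) P + 8 = \left(0 + 0\right) P + 8 = 0 P + 8 = 0 + 8 = 8$)
$n{\left(-203,20 \right)} - 7144 = 8 - 7144 = -7136$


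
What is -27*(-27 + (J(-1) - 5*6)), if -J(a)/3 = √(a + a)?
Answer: 1539 + 81*I*√2 ≈ 1539.0 + 114.55*I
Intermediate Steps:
J(a) = -3*√2*√a (J(a) = -3*√(a + a) = -3*√2*√a)
-27*(-27 + (J(-1) - 5*6)) = -27*(-27 + (-3*√2*√(-1) - 5*6)) = -27*(-27 + (-3*√2*I - 30)) = -27*(-27 + (-3*I*√2 - 30)) = -27*(-27 + (-30 - 3*I*√2)) = -27*(-57 - 3*I*√2) = 1539 + 81*I*√2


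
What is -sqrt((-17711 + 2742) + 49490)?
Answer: -sqrt(34521) ≈ -185.80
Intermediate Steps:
-sqrt((-17711 + 2742) + 49490) = -sqrt(-14969 + 49490) = -sqrt(34521)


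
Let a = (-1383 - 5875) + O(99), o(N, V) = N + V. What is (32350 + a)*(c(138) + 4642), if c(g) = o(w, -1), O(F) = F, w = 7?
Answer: 117087768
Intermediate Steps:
c(g) = 6 (c(g) = 7 - 1 = 6)
a = -7159 (a = (-1383 - 5875) + 99 = -7258 + 99 = -7159)
(32350 + a)*(c(138) + 4642) = (32350 - 7159)*(6 + 4642) = 25191*4648 = 117087768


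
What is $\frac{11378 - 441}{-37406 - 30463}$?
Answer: $- \frac{10937}{67869} \approx -0.16115$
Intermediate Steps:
$\frac{11378 - 441}{-37406 - 30463} = \frac{11378 - 441}{-67869} = 10937 \left(- \frac{1}{67869}\right) = - \frac{10937}{67869}$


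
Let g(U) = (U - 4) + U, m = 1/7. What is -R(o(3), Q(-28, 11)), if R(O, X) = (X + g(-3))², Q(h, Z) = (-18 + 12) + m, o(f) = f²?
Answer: -12321/49 ≈ -251.45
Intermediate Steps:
m = ⅐ (m = 1*(⅐) = ⅐ ≈ 0.14286)
Q(h, Z) = -41/7 (Q(h, Z) = (-18 + 12) + ⅐ = -6 + ⅐ = -41/7)
g(U) = -4 + 2*U (g(U) = (-4 + U) + U = -4 + 2*U)
R(O, X) = (-10 + X)² (R(O, X) = (X + (-4 + 2*(-3)))² = (X + (-4 - 6))² = (X - 10)² = (-10 + X)²)
-R(o(3), Q(-28, 11)) = -(-10 - 41/7)² = -(-111/7)² = -1*12321/49 = -12321/49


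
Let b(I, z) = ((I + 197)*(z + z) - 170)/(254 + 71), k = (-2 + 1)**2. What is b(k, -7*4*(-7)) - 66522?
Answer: -21542204/325 ≈ -66284.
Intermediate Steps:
k = 1 (k = (-1)**2 = 1)
b(I, z) = -34/65 + 2*z*(197 + I)/325 (b(I, z) = ((197 + I)*(2*z) - 170)/325 = (2*z*(197 + I) - 170)*(1/325) = (-170 + 2*z*(197 + I))*(1/325) = -34/65 + 2*z*(197 + I)/325)
b(k, -7*4*(-7)) - 66522 = (-34/65 + 394*(-7*4*(-7))/325 + (2/325)*1*(-7*4*(-7))) - 66522 = (-34/65 + 394*(-28*(-7))/325 + (2/325)*1*(-28*(-7))) - 66522 = (-34/65 + (394/325)*196 + (2/325)*1*196) - 66522 = (-34/65 + 77224/325 + 392/325) - 66522 = 77446/325 - 66522 = -21542204/325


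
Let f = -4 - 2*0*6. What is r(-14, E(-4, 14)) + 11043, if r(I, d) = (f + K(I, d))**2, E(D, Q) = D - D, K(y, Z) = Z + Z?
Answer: 11059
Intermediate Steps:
K(y, Z) = 2*Z
E(D, Q) = 0
f = -4 (f = -4 + 0*6 = -4 + 0 = -4)
r(I, d) = (-4 + 2*d)**2
r(-14, E(-4, 14)) + 11043 = 4*(-2 + 0)**2 + 11043 = 4*(-2)**2 + 11043 = 4*4 + 11043 = 16 + 11043 = 11059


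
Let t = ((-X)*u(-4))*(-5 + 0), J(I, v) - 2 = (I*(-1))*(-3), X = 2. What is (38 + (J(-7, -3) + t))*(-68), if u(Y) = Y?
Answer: 1428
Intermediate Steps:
J(I, v) = 2 + 3*I (J(I, v) = 2 + (I*(-1))*(-3) = 2 - I*(-3) = 2 + 3*I)
t = -40 (t = (-1*2*(-4))*(-5 + 0) = -2*(-4)*(-5) = 8*(-5) = -40)
(38 + (J(-7, -3) + t))*(-68) = (38 + ((2 + 3*(-7)) - 40))*(-68) = (38 + ((2 - 21) - 40))*(-68) = (38 + (-19 - 40))*(-68) = (38 - 59)*(-68) = -21*(-68) = 1428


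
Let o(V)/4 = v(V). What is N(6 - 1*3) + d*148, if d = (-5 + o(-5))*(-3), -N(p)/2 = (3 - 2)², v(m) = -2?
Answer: 5770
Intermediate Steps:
N(p) = -2 (N(p) = -2*(3 - 2)² = -2*1² = -2*1 = -2)
o(V) = -8 (o(V) = 4*(-2) = -8)
d = 39 (d = (-5 - 8)*(-3) = -13*(-3) = 39)
N(6 - 1*3) + d*148 = -2 + 39*148 = -2 + 5772 = 5770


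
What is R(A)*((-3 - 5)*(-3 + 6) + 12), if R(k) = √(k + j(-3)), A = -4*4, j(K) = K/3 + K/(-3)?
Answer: -48*I ≈ -48.0*I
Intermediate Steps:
j(K) = 0 (j(K) = K*(⅓) + K*(-⅓) = K/3 - K/3 = 0)
A = -16
R(k) = √k (R(k) = √(k + 0) = √k)
R(A)*((-3 - 5)*(-3 + 6) + 12) = √(-16)*((-3 - 5)*(-3 + 6) + 12) = (4*I)*(-8*3 + 12) = (4*I)*(-24 + 12) = (4*I)*(-12) = -48*I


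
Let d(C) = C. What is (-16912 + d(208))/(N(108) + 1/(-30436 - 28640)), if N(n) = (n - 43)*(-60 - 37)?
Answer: 986805504/372474181 ≈ 2.6493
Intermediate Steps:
N(n) = 4171 - 97*n (N(n) = (-43 + n)*(-97) = 4171 - 97*n)
(-16912 + d(208))/(N(108) + 1/(-30436 - 28640)) = (-16912 + 208)/((4171 - 97*108) + 1/(-30436 - 28640)) = -16704/((4171 - 10476) + 1/(-59076)) = -16704/(-6305 - 1/59076) = -16704/(-372474181/59076) = -16704*(-59076/372474181) = 986805504/372474181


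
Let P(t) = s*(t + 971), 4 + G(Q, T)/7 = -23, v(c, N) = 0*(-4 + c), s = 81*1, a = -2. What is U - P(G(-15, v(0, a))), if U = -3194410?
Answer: -3257752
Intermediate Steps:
s = 81
v(c, N) = 0
G(Q, T) = -189 (G(Q, T) = -28 + 7*(-23) = -28 - 161 = -189)
P(t) = 78651 + 81*t (P(t) = 81*(t + 971) = 81*(971 + t) = 78651 + 81*t)
U - P(G(-15, v(0, a))) = -3194410 - (78651 + 81*(-189)) = -3194410 - (78651 - 15309) = -3194410 - 1*63342 = -3194410 - 63342 = -3257752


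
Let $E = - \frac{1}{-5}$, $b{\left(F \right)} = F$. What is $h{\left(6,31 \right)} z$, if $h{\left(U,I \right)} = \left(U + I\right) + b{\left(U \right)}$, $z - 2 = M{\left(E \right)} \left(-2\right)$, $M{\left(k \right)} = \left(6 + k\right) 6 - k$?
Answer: $-3096$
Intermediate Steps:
$E = \frac{1}{5}$ ($E = \left(-1\right) \left(- \frac{1}{5}\right) = \frac{1}{5} \approx 0.2$)
$M{\left(k \right)} = 36 + 5 k$ ($M{\left(k \right)} = \left(36 + 6 k\right) - k = 36 + 5 k$)
$z = -72$ ($z = 2 + \left(36 + 5 \cdot \frac{1}{5}\right) \left(-2\right) = 2 + \left(36 + 1\right) \left(-2\right) = 2 + 37 \left(-2\right) = 2 - 74 = -72$)
$h{\left(U,I \right)} = I + 2 U$ ($h{\left(U,I \right)} = \left(U + I\right) + U = \left(I + U\right) + U = I + 2 U$)
$h{\left(6,31 \right)} z = \left(31 + 2 \cdot 6\right) \left(-72\right) = \left(31 + 12\right) \left(-72\right) = 43 \left(-72\right) = -3096$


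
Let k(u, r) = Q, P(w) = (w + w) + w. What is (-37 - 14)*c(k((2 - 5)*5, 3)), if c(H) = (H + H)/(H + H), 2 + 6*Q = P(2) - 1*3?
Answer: -51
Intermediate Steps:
P(w) = 3*w (P(w) = 2*w + w = 3*w)
Q = 1/6 (Q = -1/3 + (3*2 - 1*3)/6 = -1/3 + (6 - 3)/6 = -1/3 + (1/6)*3 = -1/3 + 1/2 = 1/6 ≈ 0.16667)
k(u, r) = 1/6
c(H) = 1 (c(H) = (2*H)/((2*H)) = (2*H)*(1/(2*H)) = 1)
(-37 - 14)*c(k((2 - 5)*5, 3)) = (-37 - 14)*1 = -51*1 = -51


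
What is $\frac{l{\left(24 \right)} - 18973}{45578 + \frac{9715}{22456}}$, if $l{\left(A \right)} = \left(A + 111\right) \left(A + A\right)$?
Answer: $- \frac{280542808}{1023509283} \approx -0.2741$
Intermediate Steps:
$l{\left(A \right)} = 2 A \left(111 + A\right)$ ($l{\left(A \right)} = \left(111 + A\right) 2 A = 2 A \left(111 + A\right)$)
$\frac{l{\left(24 \right)} - 18973}{45578 + \frac{9715}{22456}} = \frac{2 \cdot 24 \left(111 + 24\right) - 18973}{45578 + \frac{9715}{22456}} = \frac{2 \cdot 24 \cdot 135 - 18973}{45578 + 9715 \cdot \frac{1}{22456}} = \frac{6480 - 18973}{45578 + \frac{9715}{22456}} = - \frac{12493}{\frac{1023509283}{22456}} = \left(-12493\right) \frac{22456}{1023509283} = - \frac{280542808}{1023509283}$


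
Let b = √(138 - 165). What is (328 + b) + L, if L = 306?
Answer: 634 + 3*I*√3 ≈ 634.0 + 5.1962*I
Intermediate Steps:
b = 3*I*√3 (b = √(-27) = 3*I*√3 ≈ 5.1962*I)
(328 + b) + L = (328 + 3*I*√3) + 306 = 634 + 3*I*√3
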